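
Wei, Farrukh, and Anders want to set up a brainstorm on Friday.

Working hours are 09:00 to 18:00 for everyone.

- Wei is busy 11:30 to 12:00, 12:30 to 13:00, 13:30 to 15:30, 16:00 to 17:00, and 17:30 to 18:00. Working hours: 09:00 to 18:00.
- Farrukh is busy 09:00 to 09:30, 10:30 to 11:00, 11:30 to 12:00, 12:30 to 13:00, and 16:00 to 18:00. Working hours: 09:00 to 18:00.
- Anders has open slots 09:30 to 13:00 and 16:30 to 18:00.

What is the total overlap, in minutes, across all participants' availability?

120 minutes

Wei free within 09:00–18:00: 09:00–11:30, 12:00–12:30, 13:00–13:30, 15:30–16:00, 17:00–17:30.
Farrukh free within 09:00–18:00: 09:30–10:30, 11:00–11:30, 12:00–12:30, 13:00–16:00.
Wei ∩ Farrukh: 09:30–10:30, 11:00–11:30, 12:00–12:30, 13:00–13:30, 15:30–16:00.
Wei ∩ Farrukh ∩ Anders: 09:30–10:30, 11:00–11:30, 12:00–12:30.
Total common minutes: 60 + 30 + 30 = 120.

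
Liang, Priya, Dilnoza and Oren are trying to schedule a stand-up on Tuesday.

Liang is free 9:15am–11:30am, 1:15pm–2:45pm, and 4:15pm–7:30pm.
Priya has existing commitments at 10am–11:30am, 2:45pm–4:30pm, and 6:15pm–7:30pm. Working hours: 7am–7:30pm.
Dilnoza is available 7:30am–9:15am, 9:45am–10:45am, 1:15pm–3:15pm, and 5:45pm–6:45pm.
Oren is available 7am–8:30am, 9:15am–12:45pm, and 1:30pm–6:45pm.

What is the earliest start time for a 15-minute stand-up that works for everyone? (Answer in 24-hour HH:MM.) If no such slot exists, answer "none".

Priya free within 07:00–19:30: 07:00–10:00, 11:30–14:45, 16:30–18:15.
Liang ∩ Priya: 09:15–10:00, 13:15–14:45, 16:30–18:15.
Liang ∩ Priya ∩ Dilnoza: 09:45–10:00, 13:15–14:45, 17:45–18:15.
Liang ∩ Priya ∩ Dilnoza ∩ Oren: 09:45–10:00, 13:30–14:45, 17:45–18:15.
Windows ≥ 15 min: 09:45–10:00, 13:30–14:45, 17:45–18:15.
Earliest such window starts at 09:45.

09:45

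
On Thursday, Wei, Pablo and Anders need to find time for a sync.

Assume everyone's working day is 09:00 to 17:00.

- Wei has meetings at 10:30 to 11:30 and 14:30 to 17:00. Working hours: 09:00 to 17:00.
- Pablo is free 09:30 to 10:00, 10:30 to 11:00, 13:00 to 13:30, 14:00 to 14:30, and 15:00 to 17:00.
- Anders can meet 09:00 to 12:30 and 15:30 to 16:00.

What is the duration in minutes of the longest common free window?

30 minutes

Wei free within 09:00–17:00: 09:00–10:30, 11:30–14:30.
Wei ∩ Pablo: 09:30–10:00, 13:00–13:30, 14:00–14:30.
Wei ∩ Pablo ∩ Anders: 09:30–10:00.
Single common window of 30 minutes.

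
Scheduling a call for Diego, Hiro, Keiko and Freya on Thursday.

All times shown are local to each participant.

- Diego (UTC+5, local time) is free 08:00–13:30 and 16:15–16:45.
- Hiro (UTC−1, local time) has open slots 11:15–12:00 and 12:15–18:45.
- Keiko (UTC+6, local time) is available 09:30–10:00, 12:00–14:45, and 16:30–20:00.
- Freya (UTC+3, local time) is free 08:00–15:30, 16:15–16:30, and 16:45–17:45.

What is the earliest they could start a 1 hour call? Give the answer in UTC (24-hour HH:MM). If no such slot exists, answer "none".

Diego → UTC: 03:00–08:30, 11:15–11:45.
Hiro → UTC: 12:15–13:00, 13:15–19:45.
Keiko → UTC: 03:30–04:00, 06:00–08:45, 10:30–14:00.
Freya → UTC: 05:00–12:30, 13:15–13:30, 13:45–14:45.
Diego ∩ Hiro: (none).
Diego ∩ Hiro ∩ Keiko: (none).
Diego ∩ Hiro ∩ Keiko ∩ Freya: (none).
Windows ≥ 60 min: (none).

none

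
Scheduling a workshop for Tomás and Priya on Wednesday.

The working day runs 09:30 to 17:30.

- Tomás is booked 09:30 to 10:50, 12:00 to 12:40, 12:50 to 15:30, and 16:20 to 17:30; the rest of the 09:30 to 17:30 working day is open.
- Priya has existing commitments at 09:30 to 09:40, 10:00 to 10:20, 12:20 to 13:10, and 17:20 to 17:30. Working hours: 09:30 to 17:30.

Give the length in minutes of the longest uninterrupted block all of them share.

70 minutes

Tomás free within 09:30–17:30: 10:50–12:00, 12:40–12:50, 15:30–16:20.
Priya free within 09:30–17:30: 09:40–10:00, 10:20–12:20, 13:10–17:20.
Tomás ∩ Priya: 10:50–12:00, 15:30–16:20.
Common window lengths: 70, 50 min; longest is 70.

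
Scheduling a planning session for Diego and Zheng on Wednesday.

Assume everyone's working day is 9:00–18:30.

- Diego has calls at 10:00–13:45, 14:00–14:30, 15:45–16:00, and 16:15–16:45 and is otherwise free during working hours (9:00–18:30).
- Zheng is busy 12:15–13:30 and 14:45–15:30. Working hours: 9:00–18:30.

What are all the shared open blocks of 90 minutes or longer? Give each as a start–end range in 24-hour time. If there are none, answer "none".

Diego free within 09:00–18:30: 09:00–10:00, 13:45–14:00, 14:30–15:45, 16:00–16:15, 16:45–18:30.
Zheng free within 09:00–18:30: 09:00–12:15, 13:30–14:45, 15:30–18:30.
Diego ∩ Zheng: 09:00–10:00, 13:45–14:00, 14:30–14:45, 15:30–15:45, 16:00–16:15, 16:45–18:30.
Windows ≥ 90 min: 16:45–18:30.

16:45–18:30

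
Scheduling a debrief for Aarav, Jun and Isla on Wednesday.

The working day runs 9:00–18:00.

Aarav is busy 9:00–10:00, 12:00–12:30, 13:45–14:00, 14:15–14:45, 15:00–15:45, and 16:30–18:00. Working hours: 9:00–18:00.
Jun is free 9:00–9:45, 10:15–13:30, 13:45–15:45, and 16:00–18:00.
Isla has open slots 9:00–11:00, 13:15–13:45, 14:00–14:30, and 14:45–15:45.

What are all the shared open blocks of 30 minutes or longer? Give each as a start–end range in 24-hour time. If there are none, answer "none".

Aarav free within 09:00–18:00: 10:00–12:00, 12:30–13:45, 14:00–14:15, 14:45–15:00, 15:45–16:30.
Aarav ∩ Jun: 10:15–12:00, 12:30–13:30, 14:00–14:15, 14:45–15:00, 16:00–16:30.
Aarav ∩ Jun ∩ Isla: 10:15–11:00, 13:15–13:30, 14:00–14:15, 14:45–15:00.
Windows ≥ 30 min: 10:15–11:00.

10:15–11:00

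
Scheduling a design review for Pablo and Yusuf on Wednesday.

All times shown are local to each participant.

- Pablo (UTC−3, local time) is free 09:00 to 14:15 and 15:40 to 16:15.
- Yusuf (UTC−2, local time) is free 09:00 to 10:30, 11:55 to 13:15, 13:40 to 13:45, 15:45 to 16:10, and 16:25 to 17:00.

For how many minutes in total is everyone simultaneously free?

Pablo → UTC: 12:00–17:15, 18:40–19:15.
Yusuf → UTC: 11:00–12:30, 13:55–15:15, 15:40–15:45, 17:45–18:10, 18:25–19:00.
Pablo ∩ Yusuf: 12:00–12:30, 13:55–15:15, 15:40–15:45, 18:40–19:00.
Total common minutes: 30 + 80 + 5 + 20 = 135.

135 minutes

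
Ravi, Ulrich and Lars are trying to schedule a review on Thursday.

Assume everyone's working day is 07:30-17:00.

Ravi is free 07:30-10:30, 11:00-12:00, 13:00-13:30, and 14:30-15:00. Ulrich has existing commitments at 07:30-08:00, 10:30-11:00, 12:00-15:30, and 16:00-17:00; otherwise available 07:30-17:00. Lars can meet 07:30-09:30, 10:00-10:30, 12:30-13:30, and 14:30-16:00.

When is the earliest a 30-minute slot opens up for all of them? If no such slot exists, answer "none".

08:00

Ulrich free within 07:30–17:00: 08:00–10:30, 11:00–12:00, 15:30–16:00.
Ravi ∩ Ulrich: 08:00–10:30, 11:00–12:00.
Ravi ∩ Ulrich ∩ Lars: 08:00–09:30, 10:00–10:30.
Windows ≥ 30 min: 08:00–09:30, 10:00–10:30.
Earliest such window starts at 08:00.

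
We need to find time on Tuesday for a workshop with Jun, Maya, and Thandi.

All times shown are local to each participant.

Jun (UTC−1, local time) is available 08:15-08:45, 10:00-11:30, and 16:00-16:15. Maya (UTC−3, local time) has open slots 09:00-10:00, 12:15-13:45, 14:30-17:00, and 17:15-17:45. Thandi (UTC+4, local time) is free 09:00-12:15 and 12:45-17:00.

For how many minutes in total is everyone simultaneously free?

Jun → UTC: 09:15–09:45, 11:00–12:30, 17:00–17:15.
Maya → UTC: 12:00–13:00, 15:15–16:45, 17:30–20:00, 20:15–20:45.
Thandi → UTC: 05:00–08:15, 08:45–13:00.
Jun ∩ Maya: 12:00–12:30.
Jun ∩ Maya ∩ Thandi: 12:00–12:30.
Total common minutes: 30.

30 minutes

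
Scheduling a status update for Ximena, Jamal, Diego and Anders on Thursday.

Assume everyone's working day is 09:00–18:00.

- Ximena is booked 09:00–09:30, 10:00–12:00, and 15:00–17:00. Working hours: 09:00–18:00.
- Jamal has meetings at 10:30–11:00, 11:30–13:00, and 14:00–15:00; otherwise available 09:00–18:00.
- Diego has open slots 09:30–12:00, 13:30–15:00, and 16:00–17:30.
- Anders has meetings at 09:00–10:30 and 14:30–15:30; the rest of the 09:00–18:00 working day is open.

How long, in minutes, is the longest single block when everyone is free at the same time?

Ximena free within 09:00–18:00: 09:30–10:00, 12:00–15:00, 17:00–18:00.
Jamal free within 09:00–18:00: 09:00–10:30, 11:00–11:30, 13:00–14:00, 15:00–18:00.
Anders free within 09:00–18:00: 10:30–14:30, 15:30–18:00.
Ximena ∩ Jamal: 09:30–10:00, 13:00–14:00, 17:00–18:00.
Ximena ∩ Jamal ∩ Diego: 09:30–10:00, 13:30–14:00, 17:00–17:30.
Ximena ∩ Jamal ∩ Diego ∩ Anders: 13:30–14:00, 17:00–17:30.
Common window lengths: 30, 30 min; longest is 30.

30 minutes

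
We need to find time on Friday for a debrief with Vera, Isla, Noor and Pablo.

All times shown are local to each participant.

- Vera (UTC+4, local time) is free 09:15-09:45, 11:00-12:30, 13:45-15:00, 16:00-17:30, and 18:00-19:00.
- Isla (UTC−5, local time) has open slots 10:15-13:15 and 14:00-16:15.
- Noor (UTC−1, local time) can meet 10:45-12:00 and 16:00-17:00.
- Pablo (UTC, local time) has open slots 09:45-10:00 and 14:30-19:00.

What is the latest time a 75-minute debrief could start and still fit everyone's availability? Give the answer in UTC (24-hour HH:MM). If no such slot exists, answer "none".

none

Vera → UTC: 05:15–05:45, 07:00–08:30, 09:45–11:00, 12:00–13:30, 14:00–15:00.
Isla → UTC: 15:15–18:15, 19:00–21:15.
Noor → UTC: 11:45–13:00, 17:00–18:00.
Pablo → UTC: 09:45–10:00, 14:30–19:00.
Vera ∩ Isla: (none).
Vera ∩ Isla ∩ Noor: (none).
Vera ∩ Isla ∩ Noor ∩ Pablo: (none).
Windows ≥ 75 min: (none).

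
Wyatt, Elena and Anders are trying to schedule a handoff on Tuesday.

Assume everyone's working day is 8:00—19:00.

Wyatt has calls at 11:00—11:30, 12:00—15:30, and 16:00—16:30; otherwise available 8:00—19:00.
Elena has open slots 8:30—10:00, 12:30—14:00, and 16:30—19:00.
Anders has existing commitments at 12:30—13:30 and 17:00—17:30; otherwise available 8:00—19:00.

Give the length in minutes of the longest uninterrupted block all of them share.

Wyatt free within 08:00–19:00: 08:00–11:00, 11:30–12:00, 15:30–16:00, 16:30–19:00.
Anders free within 08:00–19:00: 08:00–12:30, 13:30–17:00, 17:30–19:00.
Wyatt ∩ Elena: 08:30–10:00, 16:30–19:00.
Wyatt ∩ Elena ∩ Anders: 08:30–10:00, 16:30–17:00, 17:30–19:00.
Common window lengths: 90, 30, 90 min; longest is 90.

90 minutes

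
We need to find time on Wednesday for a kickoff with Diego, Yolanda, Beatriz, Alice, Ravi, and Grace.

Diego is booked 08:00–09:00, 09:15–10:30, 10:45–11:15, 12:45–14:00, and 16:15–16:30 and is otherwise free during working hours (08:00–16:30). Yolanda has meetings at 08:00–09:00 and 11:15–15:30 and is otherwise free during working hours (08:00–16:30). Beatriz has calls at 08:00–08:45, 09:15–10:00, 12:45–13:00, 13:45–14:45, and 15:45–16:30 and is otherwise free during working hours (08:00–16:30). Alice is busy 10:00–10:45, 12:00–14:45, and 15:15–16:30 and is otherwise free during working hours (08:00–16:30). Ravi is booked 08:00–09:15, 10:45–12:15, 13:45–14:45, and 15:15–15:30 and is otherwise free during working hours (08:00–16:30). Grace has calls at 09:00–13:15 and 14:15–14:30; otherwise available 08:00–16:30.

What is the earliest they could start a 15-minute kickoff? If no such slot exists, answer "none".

Diego free within 08:00–16:30: 09:00–09:15, 10:30–10:45, 11:15–12:45, 14:00–16:15.
Yolanda free within 08:00–16:30: 09:00–11:15, 15:30–16:30.
Beatriz free within 08:00–16:30: 08:45–09:15, 10:00–12:45, 13:00–13:45, 14:45–15:45.
Alice free within 08:00–16:30: 08:00–10:00, 10:45–12:00, 14:45–15:15.
Ravi free within 08:00–16:30: 09:15–10:45, 12:15–13:45, 14:45–15:15, 15:30–16:30.
Grace free within 08:00–16:30: 08:00–09:00, 13:15–14:15, 14:30–16:30.
Diego ∩ Yolanda: 09:00–09:15, 10:30–10:45, 15:30–16:15.
Diego ∩ Yolanda ∩ Beatriz: 09:00–09:15, 10:30–10:45, 15:30–15:45.
Diego ∩ Yolanda ∩ Beatriz ∩ Alice: 09:00–09:15.
Diego ∩ Yolanda ∩ Beatriz ∩ Alice ∩ Ravi: (none).
Diego ∩ Yolanda ∩ Beatriz ∩ Alice ∩ Ravi ∩ Grace: (none).
Windows ≥ 15 min: (none).

none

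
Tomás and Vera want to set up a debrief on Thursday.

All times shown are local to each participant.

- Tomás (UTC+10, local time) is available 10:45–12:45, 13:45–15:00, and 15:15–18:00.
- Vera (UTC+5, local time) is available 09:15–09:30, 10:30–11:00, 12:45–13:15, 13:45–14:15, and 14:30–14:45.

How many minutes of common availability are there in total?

60 minutes

Tomás → UTC: 00:45–02:45, 03:45–05:00, 05:15–08:00.
Vera → UTC: 04:15–04:30, 05:30–06:00, 07:45–08:15, 08:45–09:15, 09:30–09:45.
Tomás ∩ Vera: 04:15–04:30, 05:30–06:00, 07:45–08:00.
Total common minutes: 15 + 30 + 15 = 60.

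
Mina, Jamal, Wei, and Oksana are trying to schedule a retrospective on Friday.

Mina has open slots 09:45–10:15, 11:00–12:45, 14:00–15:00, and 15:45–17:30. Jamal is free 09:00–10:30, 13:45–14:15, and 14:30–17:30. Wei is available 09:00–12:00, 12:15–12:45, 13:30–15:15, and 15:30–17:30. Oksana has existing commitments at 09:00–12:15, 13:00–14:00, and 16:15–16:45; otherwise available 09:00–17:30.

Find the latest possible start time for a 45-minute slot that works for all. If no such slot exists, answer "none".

16:45

Oksana free within 09:00–17:30: 12:15–13:00, 14:00–16:15, 16:45–17:30.
Mina ∩ Jamal: 09:45–10:15, 14:00–14:15, 14:30–15:00, 15:45–17:30.
Mina ∩ Jamal ∩ Wei: 09:45–10:15, 14:00–14:15, 14:30–15:00, 15:45–17:30.
Mina ∩ Jamal ∩ Wei ∩ Oksana: 14:00–14:15, 14:30–15:00, 15:45–16:15, 16:45–17:30.
Windows ≥ 45 min: 16:45–17:30.
Latest start in the last window 16:45–17:30 is 17:30 − 45 min = 16:45.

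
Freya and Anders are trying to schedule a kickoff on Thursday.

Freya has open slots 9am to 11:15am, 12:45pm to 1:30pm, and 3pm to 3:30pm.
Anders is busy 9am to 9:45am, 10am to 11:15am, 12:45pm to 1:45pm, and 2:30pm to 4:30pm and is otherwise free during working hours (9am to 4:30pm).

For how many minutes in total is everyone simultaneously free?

15 minutes

Anders free within 09:00–16:30: 09:45–10:00, 11:15–12:45, 13:45–14:30.
Freya ∩ Anders: 09:45–10:00.
Total common minutes: 15.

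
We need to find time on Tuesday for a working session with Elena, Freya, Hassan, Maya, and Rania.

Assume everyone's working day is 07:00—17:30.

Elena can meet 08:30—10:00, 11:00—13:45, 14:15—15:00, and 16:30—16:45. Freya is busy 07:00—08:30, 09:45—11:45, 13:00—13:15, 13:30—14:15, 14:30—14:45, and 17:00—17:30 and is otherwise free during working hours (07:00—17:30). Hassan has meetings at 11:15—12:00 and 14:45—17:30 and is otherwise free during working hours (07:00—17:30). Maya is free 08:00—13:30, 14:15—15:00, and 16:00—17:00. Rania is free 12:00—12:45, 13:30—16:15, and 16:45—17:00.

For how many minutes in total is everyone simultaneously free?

Freya free within 07:00–17:30: 08:30–09:45, 11:45–13:00, 13:15–13:30, 14:15–14:30, 14:45–17:00.
Hassan free within 07:00–17:30: 07:00–11:15, 12:00–14:45.
Elena ∩ Freya: 08:30–09:45, 11:45–13:00, 13:15–13:30, 14:15–14:30, 14:45–15:00, 16:30–16:45.
Elena ∩ Freya ∩ Hassan: 08:30–09:45, 12:00–13:00, 13:15–13:30, 14:15–14:30.
Elena ∩ Freya ∩ Hassan ∩ Maya: 08:30–09:45, 12:00–13:00, 13:15–13:30, 14:15–14:30.
Elena ∩ Freya ∩ Hassan ∩ Maya ∩ Rania: 12:00–12:45, 14:15–14:30.
Total common minutes: 45 + 15 = 60.

60 minutes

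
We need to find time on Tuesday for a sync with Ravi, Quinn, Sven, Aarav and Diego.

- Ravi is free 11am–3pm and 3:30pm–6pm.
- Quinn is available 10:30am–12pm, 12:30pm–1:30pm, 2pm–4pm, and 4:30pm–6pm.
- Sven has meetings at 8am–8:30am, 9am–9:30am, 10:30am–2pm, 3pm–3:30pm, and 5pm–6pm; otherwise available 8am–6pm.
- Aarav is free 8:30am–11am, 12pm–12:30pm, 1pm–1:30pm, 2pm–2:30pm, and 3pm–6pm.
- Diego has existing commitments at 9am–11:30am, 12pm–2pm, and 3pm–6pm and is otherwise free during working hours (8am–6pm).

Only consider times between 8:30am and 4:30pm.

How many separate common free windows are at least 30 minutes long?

Sven free within 08:00–18:00: 08:30–09:00, 09:30–10:30, 14:00–15:00, 15:30–17:00.
Diego free within 08:00–18:00: 08:00–09:00, 11:30–12:00, 14:00–15:00.
Ravi ∩ Quinn: 11:00–12:00, 12:30–13:30, 14:00–15:00, 15:30–16:00, 16:30–18:00.
Ravi ∩ Quinn ∩ Sven: 14:00–15:00, 15:30–16:00, 16:30–17:00.
Ravi ∩ Quinn ∩ Sven ∩ Aarav: 14:00–14:30, 15:30–16:00, 16:30–17:00.
Ravi ∩ Quinn ∩ Sven ∩ Aarav ∩ Diego: 14:00–14:30.
Restricted to 08:30–16:30: 14:00–14:30.
Windows ≥ 30 min: 14:00–14:30.
That's 1 window.

1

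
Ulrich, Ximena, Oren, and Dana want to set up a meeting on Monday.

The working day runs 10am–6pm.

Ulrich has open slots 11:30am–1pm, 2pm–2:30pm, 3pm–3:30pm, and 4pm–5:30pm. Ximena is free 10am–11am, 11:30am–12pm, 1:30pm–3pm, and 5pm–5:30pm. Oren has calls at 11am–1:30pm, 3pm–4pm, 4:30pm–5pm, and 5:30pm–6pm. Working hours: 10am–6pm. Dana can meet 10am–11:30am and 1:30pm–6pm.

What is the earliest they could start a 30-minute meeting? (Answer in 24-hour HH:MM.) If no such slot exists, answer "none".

Oren free within 10:00–18:00: 10:00–11:00, 13:30–15:00, 16:00–16:30, 17:00–17:30.
Ulrich ∩ Ximena: 11:30–12:00, 14:00–14:30, 17:00–17:30.
Ulrich ∩ Ximena ∩ Oren: 14:00–14:30, 17:00–17:30.
Ulrich ∩ Ximena ∩ Oren ∩ Dana: 14:00–14:30, 17:00–17:30.
Windows ≥ 30 min: 14:00–14:30, 17:00–17:30.
Earliest such window starts at 14:00.

14:00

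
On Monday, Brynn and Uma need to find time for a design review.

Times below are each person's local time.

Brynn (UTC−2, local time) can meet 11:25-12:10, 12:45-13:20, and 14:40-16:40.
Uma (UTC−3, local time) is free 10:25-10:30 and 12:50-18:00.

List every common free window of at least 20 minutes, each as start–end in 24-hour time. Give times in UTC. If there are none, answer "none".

16:40–18:40

Brynn → UTC: 13:25–14:10, 14:45–15:20, 16:40–18:40.
Uma → UTC: 13:25–13:30, 15:50–21:00.
Brynn ∩ Uma: 13:25–13:30, 16:40–18:40.
Windows ≥ 20 min: 16:40–18:40.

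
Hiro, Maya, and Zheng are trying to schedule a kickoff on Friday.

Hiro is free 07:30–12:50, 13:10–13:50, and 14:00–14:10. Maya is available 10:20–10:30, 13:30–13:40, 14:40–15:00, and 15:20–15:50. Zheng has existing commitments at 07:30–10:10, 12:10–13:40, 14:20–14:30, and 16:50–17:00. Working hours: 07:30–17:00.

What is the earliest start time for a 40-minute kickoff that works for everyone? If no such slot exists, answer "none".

none

Zheng free within 07:30–17:00: 10:10–12:10, 13:40–14:20, 14:30–16:50.
Hiro ∩ Maya: 10:20–10:30, 13:30–13:40.
Hiro ∩ Maya ∩ Zheng: 10:20–10:30.
Windows ≥ 40 min: (none).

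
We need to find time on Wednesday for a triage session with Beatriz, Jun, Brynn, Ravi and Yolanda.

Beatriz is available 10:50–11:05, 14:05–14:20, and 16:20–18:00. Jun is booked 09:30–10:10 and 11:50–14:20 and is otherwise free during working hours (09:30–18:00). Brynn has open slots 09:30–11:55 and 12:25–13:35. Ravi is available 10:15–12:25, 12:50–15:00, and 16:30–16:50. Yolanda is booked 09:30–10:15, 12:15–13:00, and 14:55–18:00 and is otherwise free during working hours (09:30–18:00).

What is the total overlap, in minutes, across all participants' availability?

Jun free within 09:30–18:00: 10:10–11:50, 14:20–18:00.
Yolanda free within 09:30–18:00: 10:15–12:15, 13:00–14:55.
Beatriz ∩ Jun: 10:50–11:05, 16:20–18:00.
Beatriz ∩ Jun ∩ Brynn: 10:50–11:05.
Beatriz ∩ Jun ∩ Brynn ∩ Ravi: 10:50–11:05.
Beatriz ∩ Jun ∩ Brynn ∩ Ravi ∩ Yolanda: 10:50–11:05.
Total common minutes: 15.

15 minutes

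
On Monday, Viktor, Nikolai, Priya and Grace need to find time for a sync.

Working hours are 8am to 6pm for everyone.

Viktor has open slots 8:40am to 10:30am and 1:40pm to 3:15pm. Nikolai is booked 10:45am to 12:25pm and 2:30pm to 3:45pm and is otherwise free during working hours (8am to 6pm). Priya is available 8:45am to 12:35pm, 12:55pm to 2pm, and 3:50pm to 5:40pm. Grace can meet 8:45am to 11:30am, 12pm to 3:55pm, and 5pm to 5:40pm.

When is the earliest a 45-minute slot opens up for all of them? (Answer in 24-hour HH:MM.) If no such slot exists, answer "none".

08:45

Nikolai free within 08:00–18:00: 08:00–10:45, 12:25–14:30, 15:45–18:00.
Viktor ∩ Nikolai: 08:40–10:30, 13:40–14:30.
Viktor ∩ Nikolai ∩ Priya: 08:45–10:30, 13:40–14:00.
Viktor ∩ Nikolai ∩ Priya ∩ Grace: 08:45–10:30, 13:40–14:00.
Windows ≥ 45 min: 08:45–10:30.
Earliest such window starts at 08:45.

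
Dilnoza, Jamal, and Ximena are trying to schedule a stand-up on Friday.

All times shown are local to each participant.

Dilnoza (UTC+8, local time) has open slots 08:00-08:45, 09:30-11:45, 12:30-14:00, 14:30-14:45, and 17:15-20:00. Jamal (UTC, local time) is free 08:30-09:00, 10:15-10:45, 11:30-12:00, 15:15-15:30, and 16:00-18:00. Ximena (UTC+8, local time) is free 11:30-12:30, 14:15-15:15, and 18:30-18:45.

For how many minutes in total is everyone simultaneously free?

15 minutes

Dilnoza → UTC: 00:00–00:45, 01:30–03:45, 04:30–06:00, 06:30–06:45, 09:15–12:00.
Jamal → UTC: 08:30–09:00, 10:15–10:45, 11:30–12:00, 15:15–15:30, 16:00–18:00.
Ximena → UTC: 03:30–04:30, 06:15–07:15, 10:30–10:45.
Dilnoza ∩ Jamal: 10:15–10:45, 11:30–12:00.
Dilnoza ∩ Jamal ∩ Ximena: 10:30–10:45.
Total common minutes: 15.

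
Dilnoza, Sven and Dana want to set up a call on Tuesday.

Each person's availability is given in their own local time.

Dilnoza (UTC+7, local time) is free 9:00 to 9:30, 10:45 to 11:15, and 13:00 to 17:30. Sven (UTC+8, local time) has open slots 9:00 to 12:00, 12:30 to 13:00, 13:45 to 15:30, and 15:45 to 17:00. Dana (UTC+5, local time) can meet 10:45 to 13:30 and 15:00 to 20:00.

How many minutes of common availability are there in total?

Dilnoza → UTC: 02:00–02:30, 03:45–04:15, 06:00–10:30.
Sven → UTC: 01:00–04:00, 04:30–05:00, 05:45–07:30, 07:45–09:00.
Dana → UTC: 05:45–08:30, 10:00–15:00.
Dilnoza ∩ Sven: 02:00–02:30, 03:45–04:00, 06:00–07:30, 07:45–09:00.
Dilnoza ∩ Sven ∩ Dana: 06:00–07:30, 07:45–08:30.
Total common minutes: 90 + 45 = 135.

135 minutes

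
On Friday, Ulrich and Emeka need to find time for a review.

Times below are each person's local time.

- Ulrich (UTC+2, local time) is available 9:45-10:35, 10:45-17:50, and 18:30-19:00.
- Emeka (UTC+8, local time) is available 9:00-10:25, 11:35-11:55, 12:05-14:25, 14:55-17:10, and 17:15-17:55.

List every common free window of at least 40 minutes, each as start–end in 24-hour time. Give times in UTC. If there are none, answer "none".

Ulrich → UTC: 07:45–08:35, 08:45–15:50, 16:30–17:00.
Emeka → UTC: 01:00–02:25, 03:35–03:55, 04:05–06:25, 06:55–09:10, 09:15–09:55.
Ulrich ∩ Emeka: 07:45–08:35, 08:45–09:10, 09:15–09:55.
Windows ≥ 40 min: 07:45–08:35, 09:15–09:55.

07:45–08:35, 09:15–09:55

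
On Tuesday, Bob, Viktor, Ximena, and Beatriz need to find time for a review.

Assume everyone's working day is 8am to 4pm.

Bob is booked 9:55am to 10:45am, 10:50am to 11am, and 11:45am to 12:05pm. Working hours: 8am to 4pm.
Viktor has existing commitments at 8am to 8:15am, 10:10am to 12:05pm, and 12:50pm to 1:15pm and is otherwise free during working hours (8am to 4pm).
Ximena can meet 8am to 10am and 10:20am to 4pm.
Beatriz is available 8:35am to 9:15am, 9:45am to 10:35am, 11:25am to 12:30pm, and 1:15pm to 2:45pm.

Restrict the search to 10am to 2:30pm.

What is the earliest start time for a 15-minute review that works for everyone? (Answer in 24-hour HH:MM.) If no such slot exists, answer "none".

Bob free within 08:00–16:00: 08:00–09:55, 10:45–10:50, 11:00–11:45, 12:05–16:00.
Viktor free within 08:00–16:00: 08:15–10:10, 12:05–12:50, 13:15–16:00.
Bob ∩ Viktor: 08:15–09:55, 12:05–12:50, 13:15–16:00.
Bob ∩ Viktor ∩ Ximena: 08:15–09:55, 12:05–12:50, 13:15–16:00.
Bob ∩ Viktor ∩ Ximena ∩ Beatriz: 08:35–09:15, 09:45–09:55, 12:05–12:30, 13:15–14:45.
Restricted to 10:00–14:30: 12:05–12:30, 13:15–14:30.
Windows ≥ 15 min: 12:05–12:30, 13:15–14:30.
Earliest such window starts at 12:05.

12:05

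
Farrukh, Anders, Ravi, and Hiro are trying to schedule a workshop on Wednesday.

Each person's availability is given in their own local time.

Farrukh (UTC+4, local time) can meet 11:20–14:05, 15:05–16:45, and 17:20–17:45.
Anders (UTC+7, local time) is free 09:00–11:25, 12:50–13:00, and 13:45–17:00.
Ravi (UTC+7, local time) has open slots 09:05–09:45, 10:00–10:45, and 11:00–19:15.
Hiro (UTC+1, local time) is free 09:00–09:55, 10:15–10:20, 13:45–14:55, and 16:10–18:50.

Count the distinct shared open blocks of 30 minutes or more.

1

Farrukh → UTC: 07:20–10:05, 11:05–12:45, 13:20–13:45.
Anders → UTC: 02:00–04:25, 05:50–06:00, 06:45–10:00.
Ravi → UTC: 02:05–02:45, 03:00–03:45, 04:00–12:15.
Hiro → UTC: 08:00–08:55, 09:15–09:20, 12:45–13:55, 15:10–17:50.
Farrukh ∩ Anders: 07:20–10:00.
Farrukh ∩ Anders ∩ Ravi: 07:20–10:00.
Farrukh ∩ Anders ∩ Ravi ∩ Hiro: 08:00–08:55, 09:15–09:20.
Windows ≥ 30 min: 08:00–08:55.
That's 1 window.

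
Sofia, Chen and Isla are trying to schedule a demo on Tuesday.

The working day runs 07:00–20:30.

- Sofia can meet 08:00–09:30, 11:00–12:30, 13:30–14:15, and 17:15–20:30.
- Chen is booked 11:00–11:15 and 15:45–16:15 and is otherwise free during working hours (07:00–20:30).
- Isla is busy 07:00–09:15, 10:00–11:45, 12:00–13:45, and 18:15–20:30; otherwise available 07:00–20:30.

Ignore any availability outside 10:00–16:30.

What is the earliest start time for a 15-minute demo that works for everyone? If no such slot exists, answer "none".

Chen free within 07:00–20:30: 07:00–11:00, 11:15–15:45, 16:15–20:30.
Isla free within 07:00–20:30: 09:15–10:00, 11:45–12:00, 13:45–18:15.
Sofia ∩ Chen: 08:00–09:30, 11:15–12:30, 13:30–14:15, 17:15–20:30.
Sofia ∩ Chen ∩ Isla: 09:15–09:30, 11:45–12:00, 13:45–14:15, 17:15–18:15.
Restricted to 10:00–16:30: 11:45–12:00, 13:45–14:15.
Windows ≥ 15 min: 11:45–12:00, 13:45–14:15.
Earliest such window starts at 11:45.

11:45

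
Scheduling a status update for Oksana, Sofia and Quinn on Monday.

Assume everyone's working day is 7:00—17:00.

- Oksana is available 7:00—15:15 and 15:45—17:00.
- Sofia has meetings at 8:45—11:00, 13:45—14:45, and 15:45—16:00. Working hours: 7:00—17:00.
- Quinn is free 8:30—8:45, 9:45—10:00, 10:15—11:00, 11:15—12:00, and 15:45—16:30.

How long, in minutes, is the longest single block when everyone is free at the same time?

45 minutes

Sofia free within 07:00–17:00: 07:00–08:45, 11:00–13:45, 14:45–15:45, 16:00–17:00.
Oksana ∩ Sofia: 07:00–08:45, 11:00–13:45, 14:45–15:15, 16:00–17:00.
Oksana ∩ Sofia ∩ Quinn: 08:30–08:45, 11:15–12:00, 16:00–16:30.
Common window lengths: 15, 45, 30 min; longest is 45.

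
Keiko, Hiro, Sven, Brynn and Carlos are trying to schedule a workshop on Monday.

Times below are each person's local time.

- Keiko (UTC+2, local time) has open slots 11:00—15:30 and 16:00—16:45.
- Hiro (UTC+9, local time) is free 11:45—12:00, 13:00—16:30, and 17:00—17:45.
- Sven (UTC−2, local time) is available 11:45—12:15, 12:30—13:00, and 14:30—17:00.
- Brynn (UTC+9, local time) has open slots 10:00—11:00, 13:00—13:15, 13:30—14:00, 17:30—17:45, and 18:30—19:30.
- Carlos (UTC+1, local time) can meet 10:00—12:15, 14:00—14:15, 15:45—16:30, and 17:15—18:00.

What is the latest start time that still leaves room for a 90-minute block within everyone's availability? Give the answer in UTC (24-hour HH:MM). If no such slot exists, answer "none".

none

Keiko → UTC: 09:00–13:30, 14:00–14:45.
Hiro → UTC: 02:45–03:00, 04:00–07:30, 08:00–08:45.
Sven → UTC: 13:45–14:15, 14:30–15:00, 16:30–19:00.
Brynn → UTC: 01:00–02:00, 04:00–04:15, 04:30–05:00, 08:30–08:45, 09:30–10:30.
Carlos → UTC: 09:00–11:15, 13:00–13:15, 14:45–15:30, 16:15–17:00.
Keiko ∩ Hiro: (none).
Keiko ∩ Hiro ∩ Sven: (none).
Keiko ∩ Hiro ∩ Sven ∩ Brynn: (none).
Keiko ∩ Hiro ∩ Sven ∩ Brynn ∩ Carlos: (none).
Windows ≥ 90 min: (none).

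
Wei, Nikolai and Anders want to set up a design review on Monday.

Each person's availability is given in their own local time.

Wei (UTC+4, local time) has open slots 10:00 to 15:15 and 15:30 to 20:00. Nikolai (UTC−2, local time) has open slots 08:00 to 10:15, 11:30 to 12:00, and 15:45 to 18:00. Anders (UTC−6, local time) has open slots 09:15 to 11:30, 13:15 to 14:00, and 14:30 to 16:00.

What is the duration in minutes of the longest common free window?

Wei → UTC: 06:00–11:15, 11:30–16:00.
Nikolai → UTC: 10:00–12:15, 13:30–14:00, 17:45–20:00.
Anders → UTC: 15:15–17:30, 19:15–20:00, 20:30–22:00.
Wei ∩ Nikolai: 10:00–11:15, 11:30–12:15, 13:30–14:00.
Wei ∩ Nikolai ∩ Anders: (none).
No common window.

0 minutes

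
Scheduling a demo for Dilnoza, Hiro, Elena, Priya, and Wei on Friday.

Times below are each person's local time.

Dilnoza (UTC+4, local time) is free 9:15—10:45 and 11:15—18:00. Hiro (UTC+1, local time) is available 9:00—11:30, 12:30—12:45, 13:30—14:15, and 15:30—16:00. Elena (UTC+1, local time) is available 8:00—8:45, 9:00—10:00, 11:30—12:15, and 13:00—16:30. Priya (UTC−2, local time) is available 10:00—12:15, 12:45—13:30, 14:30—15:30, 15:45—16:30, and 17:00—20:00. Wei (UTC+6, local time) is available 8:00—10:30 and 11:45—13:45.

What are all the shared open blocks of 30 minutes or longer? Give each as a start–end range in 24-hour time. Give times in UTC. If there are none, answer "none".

none

Dilnoza → UTC: 05:15–06:45, 07:15–14:00.
Hiro → UTC: 08:00–10:30, 11:30–11:45, 12:30–13:15, 14:30–15:00.
Elena → UTC: 07:00–07:45, 08:00–09:00, 10:30–11:15, 12:00–15:30.
Priya → UTC: 12:00–14:15, 14:45–15:30, 16:30–17:30, 17:45–18:30, 19:00–22:00.
Wei → UTC: 02:00–04:30, 05:45–07:45.
Dilnoza ∩ Hiro: 08:00–10:30, 11:30–11:45, 12:30–13:15.
Dilnoza ∩ Hiro ∩ Elena: 08:00–09:00, 12:30–13:15.
Dilnoza ∩ Hiro ∩ Elena ∩ Priya: 12:30–13:15.
Dilnoza ∩ Hiro ∩ Elena ∩ Priya ∩ Wei: (none).
Windows ≥ 30 min: (none).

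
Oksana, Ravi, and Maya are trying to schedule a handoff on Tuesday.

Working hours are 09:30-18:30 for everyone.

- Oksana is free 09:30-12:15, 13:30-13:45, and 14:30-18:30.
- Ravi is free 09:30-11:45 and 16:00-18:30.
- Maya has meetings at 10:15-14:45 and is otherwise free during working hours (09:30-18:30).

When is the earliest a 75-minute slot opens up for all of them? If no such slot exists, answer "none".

16:00

Maya free within 09:30–18:30: 09:30–10:15, 14:45–18:30.
Oksana ∩ Ravi: 09:30–11:45, 16:00–18:30.
Oksana ∩ Ravi ∩ Maya: 09:30–10:15, 16:00–18:30.
Windows ≥ 75 min: 16:00–18:30.
Earliest such window starts at 16:00.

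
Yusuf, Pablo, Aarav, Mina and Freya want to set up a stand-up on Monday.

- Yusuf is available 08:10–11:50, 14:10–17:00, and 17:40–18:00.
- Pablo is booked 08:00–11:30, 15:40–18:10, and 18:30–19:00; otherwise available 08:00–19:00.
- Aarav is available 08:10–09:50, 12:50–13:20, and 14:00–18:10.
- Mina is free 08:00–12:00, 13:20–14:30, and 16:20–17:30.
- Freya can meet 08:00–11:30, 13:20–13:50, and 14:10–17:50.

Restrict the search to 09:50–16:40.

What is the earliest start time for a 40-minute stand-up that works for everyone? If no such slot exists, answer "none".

none

Pablo free within 08:00–19:00: 11:30–15:40, 18:10–18:30.
Yusuf ∩ Pablo: 11:30–11:50, 14:10–15:40.
Yusuf ∩ Pablo ∩ Aarav: 14:10–15:40.
Yusuf ∩ Pablo ∩ Aarav ∩ Mina: 14:10–14:30.
Yusuf ∩ Pablo ∩ Aarav ∩ Mina ∩ Freya: 14:10–14:30.
Restricted to 09:50–16:40: 14:10–14:30.
Windows ≥ 40 min: (none).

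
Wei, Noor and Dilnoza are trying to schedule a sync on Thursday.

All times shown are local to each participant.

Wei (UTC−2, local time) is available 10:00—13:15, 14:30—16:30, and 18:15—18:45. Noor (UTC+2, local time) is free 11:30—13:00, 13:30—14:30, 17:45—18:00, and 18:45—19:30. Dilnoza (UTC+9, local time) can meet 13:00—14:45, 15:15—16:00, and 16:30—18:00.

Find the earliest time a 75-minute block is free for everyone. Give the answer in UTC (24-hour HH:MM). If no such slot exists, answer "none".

none

Wei → UTC: 12:00–15:15, 16:30–18:30, 20:15–20:45.
Noor → UTC: 09:30–11:00, 11:30–12:30, 15:45–16:00, 16:45–17:30.
Dilnoza → UTC: 04:00–05:45, 06:15–07:00, 07:30–09:00.
Wei ∩ Noor: 12:00–12:30, 16:45–17:30.
Wei ∩ Noor ∩ Dilnoza: (none).
Windows ≥ 75 min: (none).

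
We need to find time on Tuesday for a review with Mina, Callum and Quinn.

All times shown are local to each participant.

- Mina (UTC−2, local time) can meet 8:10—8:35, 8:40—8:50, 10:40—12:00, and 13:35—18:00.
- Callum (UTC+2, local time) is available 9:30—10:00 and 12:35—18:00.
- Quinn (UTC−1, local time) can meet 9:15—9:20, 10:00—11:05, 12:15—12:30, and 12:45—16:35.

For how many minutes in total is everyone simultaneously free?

Mina → UTC: 10:10–10:35, 10:40–10:50, 12:40–14:00, 15:35–20:00.
Callum → UTC: 07:30–08:00, 10:35–16:00.
Quinn → UTC: 10:15–10:20, 11:00–12:05, 13:15–13:30, 13:45–17:35.
Mina ∩ Callum: 10:40–10:50, 12:40–14:00, 15:35–16:00.
Mina ∩ Callum ∩ Quinn: 13:15–13:30, 13:45–14:00, 15:35–16:00.
Total common minutes: 15 + 15 + 25 = 55.

55 minutes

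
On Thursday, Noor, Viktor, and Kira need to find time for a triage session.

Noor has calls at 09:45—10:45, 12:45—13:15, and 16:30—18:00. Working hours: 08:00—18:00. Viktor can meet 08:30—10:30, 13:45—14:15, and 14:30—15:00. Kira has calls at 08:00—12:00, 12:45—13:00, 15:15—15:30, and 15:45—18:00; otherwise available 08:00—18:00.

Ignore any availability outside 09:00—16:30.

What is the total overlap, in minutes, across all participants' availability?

60 minutes

Noor free within 08:00–18:00: 08:00–09:45, 10:45–12:45, 13:15–16:30.
Kira free within 08:00–18:00: 12:00–12:45, 13:00–15:15, 15:30–15:45.
Noor ∩ Viktor: 08:30–09:45, 13:45–14:15, 14:30–15:00.
Noor ∩ Viktor ∩ Kira: 13:45–14:15, 14:30–15:00.
Restricted to 09:00–16:30: 13:45–14:15, 14:30–15:00.
Total common minutes: 30 + 30 = 60.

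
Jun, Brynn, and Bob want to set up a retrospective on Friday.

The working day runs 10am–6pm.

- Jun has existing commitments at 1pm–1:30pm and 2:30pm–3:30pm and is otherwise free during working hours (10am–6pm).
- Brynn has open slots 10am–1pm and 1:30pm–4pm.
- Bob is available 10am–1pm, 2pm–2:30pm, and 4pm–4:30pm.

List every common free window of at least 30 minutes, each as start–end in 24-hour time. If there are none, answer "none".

10:00–13:00, 14:00–14:30

Jun free within 10:00–18:00: 10:00–13:00, 13:30–14:30, 15:30–18:00.
Jun ∩ Brynn: 10:00–13:00, 13:30–14:30, 15:30–16:00.
Jun ∩ Brynn ∩ Bob: 10:00–13:00, 14:00–14:30.
Windows ≥ 30 min: 10:00–13:00, 14:00–14:30.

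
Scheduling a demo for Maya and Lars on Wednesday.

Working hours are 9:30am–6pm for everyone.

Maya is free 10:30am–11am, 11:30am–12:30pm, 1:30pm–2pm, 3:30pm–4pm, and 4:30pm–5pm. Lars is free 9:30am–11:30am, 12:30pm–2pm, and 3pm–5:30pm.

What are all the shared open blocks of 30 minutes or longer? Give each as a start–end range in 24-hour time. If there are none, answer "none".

10:30–11:00, 13:30–14:00, 15:30–16:00, 16:30–17:00

Maya ∩ Lars: 10:30–11:00, 13:30–14:00, 15:30–16:00, 16:30–17:00.
Windows ≥ 30 min: 10:30–11:00, 13:30–14:00, 15:30–16:00, 16:30–17:00.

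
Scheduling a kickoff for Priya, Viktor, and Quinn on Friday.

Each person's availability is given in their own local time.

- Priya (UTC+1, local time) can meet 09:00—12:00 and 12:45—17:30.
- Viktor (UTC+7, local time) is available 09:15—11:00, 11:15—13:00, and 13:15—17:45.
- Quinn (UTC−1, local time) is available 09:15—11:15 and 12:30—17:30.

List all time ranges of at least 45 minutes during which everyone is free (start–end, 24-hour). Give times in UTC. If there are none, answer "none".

none

Priya → UTC: 08:00–11:00, 11:45–16:30.
Viktor → UTC: 02:15–04:00, 04:15–06:00, 06:15–10:45.
Quinn → UTC: 10:15–12:15, 13:30–18:30.
Priya ∩ Viktor: 08:00–10:45.
Priya ∩ Viktor ∩ Quinn: 10:15–10:45.
Windows ≥ 45 min: (none).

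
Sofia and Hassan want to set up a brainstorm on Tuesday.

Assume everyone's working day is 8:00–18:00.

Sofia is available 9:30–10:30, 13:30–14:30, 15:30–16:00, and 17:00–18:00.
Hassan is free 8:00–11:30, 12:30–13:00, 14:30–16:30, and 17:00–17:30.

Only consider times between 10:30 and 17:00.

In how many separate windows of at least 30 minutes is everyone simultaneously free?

Sofia ∩ Hassan: 09:30–10:30, 15:30–16:00, 17:00–17:30.
Restricted to 10:30–17:00: 15:30–16:00.
Windows ≥ 30 min: 15:30–16:00.
That's 1 window.

1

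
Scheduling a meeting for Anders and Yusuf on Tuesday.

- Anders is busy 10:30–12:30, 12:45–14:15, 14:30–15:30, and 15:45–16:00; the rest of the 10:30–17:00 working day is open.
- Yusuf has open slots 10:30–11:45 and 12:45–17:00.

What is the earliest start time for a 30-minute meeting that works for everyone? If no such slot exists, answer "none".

Anders free within 10:30–17:00: 12:30–12:45, 14:15–14:30, 15:30–15:45, 16:00–17:00.
Anders ∩ Yusuf: 14:15–14:30, 15:30–15:45, 16:00–17:00.
Windows ≥ 30 min: 16:00–17:00.
Earliest such window starts at 16:00.

16:00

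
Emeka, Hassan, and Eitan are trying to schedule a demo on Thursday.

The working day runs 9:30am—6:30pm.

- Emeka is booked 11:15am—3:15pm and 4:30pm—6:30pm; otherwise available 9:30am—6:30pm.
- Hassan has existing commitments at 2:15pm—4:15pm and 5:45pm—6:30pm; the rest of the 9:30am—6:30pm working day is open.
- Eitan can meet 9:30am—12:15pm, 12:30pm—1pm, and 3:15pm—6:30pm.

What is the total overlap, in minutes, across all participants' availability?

Emeka free within 09:30–18:30: 09:30–11:15, 15:15–16:30.
Hassan free within 09:30–18:30: 09:30–14:15, 16:15–17:45.
Emeka ∩ Hassan: 09:30–11:15, 16:15–16:30.
Emeka ∩ Hassan ∩ Eitan: 09:30–11:15, 16:15–16:30.
Total common minutes: 105 + 15 = 120.

120 minutes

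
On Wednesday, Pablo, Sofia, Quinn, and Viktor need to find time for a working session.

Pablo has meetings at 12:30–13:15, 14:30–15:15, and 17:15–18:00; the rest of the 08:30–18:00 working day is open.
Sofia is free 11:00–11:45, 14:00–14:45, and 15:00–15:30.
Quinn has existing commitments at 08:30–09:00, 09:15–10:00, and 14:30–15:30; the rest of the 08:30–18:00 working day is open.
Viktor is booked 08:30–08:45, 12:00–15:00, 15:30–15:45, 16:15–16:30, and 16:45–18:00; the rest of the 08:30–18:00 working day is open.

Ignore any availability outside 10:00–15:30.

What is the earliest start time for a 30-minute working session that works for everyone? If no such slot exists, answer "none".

Pablo free within 08:30–18:00: 08:30–12:30, 13:15–14:30, 15:15–17:15.
Quinn free within 08:30–18:00: 09:00–09:15, 10:00–14:30, 15:30–18:00.
Viktor free within 08:30–18:00: 08:45–12:00, 15:00–15:30, 15:45–16:15, 16:30–16:45.
Pablo ∩ Sofia: 11:00–11:45, 14:00–14:30, 15:15–15:30.
Pablo ∩ Sofia ∩ Quinn: 11:00–11:45, 14:00–14:30.
Pablo ∩ Sofia ∩ Quinn ∩ Viktor: 11:00–11:45.
Restricted to 10:00–15:30: 11:00–11:45.
Windows ≥ 30 min: 11:00–11:45.
Earliest such window starts at 11:00.

11:00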